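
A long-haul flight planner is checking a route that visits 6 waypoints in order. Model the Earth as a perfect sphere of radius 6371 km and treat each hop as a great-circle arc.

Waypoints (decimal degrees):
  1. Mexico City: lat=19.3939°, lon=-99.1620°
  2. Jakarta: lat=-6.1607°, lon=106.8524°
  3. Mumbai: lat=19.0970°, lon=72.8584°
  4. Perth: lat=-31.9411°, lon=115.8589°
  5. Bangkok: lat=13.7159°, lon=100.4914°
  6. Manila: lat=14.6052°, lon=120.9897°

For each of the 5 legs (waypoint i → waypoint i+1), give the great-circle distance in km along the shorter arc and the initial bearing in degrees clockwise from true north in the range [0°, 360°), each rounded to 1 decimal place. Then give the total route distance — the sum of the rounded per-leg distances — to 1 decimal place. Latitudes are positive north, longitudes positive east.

Leg 1: φ1=0.3384874, φ2=-0.1075245, Δφ=-0.4460119, Δλ=3.5956296 rad; a=sin²(Δφ/2)+cosφ1·cosφ2·sin²(Δλ/2)=0.9392155320; c=2·atan2(√a, √(1-a))=2.643365361; dist=6371·c=16840.881 ≈ 16840.9 km; running total=16840.9 km
Leg 1 bearing: y=sinΔλ·cosφ2=-0.43606404, x=cosφ1·sinφ2-sinφ1·cosφ2·cosΔλ=0.19546615; θ=atan2(y, x)=-65.8556° <0 so +360° → 294.1444° ≈ 294.1°
Leg 2: φ1=-0.1075245, φ2=0.3333055, Δφ=0.4408300, Δλ=-0.5933072 rad; a=sin²(Δφ/2)+cosφ1·cosφ2·sin²(Δλ/2)=0.1280839313; c=2·atan2(√a, √(1-a))=0.732010528; dist=6371·c=4663.639 ≈ 4663.6 km; running total=21504.5 km
Leg 2 bearing: y=sinΔλ·cosφ2=-0.52833626, x=cosφ1·sinφ2-sinφ1·cosφ2·cosΔλ=0.40935870; θ=atan2(y, x)=-52.2312° <0 so +360° → 307.7688° ≈ 307.8°
Leg 3: φ1=0.3333055, φ2=-0.5574774, Δφ=-0.8907829, Δλ=0.7505003 rad; a=sin²(Δφ/2)+cosφ1·cosφ2·sin²(Δλ/2)=0.2933131752; c=2·atan2(√a, √(1-a))=1.144640346; dist=6371·c=7292.504 ≈ 7292.5 km; running total=28797.0 km
Leg 3 bearing: y=sinΔλ·cosφ2=0.57874404, x=cosφ1·sinφ2-sinφ1·cosφ2·cosΔλ=-0.70297764; θ=atan2(y, x)=140.5362° ≈ 140.5°
Leg 4: φ1=-0.5574774, φ2=0.2393876, Δφ=0.7968650, Δλ=-0.2682135 rad; a=sin²(Δφ/2)+cosφ1·cosφ2·sin²(Δλ/2)=0.1652616248; c=2·atan2(√a, √(1-a))=0.837292160; dist=6371·c=5334.388 ≈ 5334.4 km; running total=34131.4 km
Leg 4 bearing: y=sinΔλ·cosφ2=-0.25745204, x=cosφ1·sinφ2-sinφ1·cosφ2·cosΔλ=0.69679217; θ=atan2(y, x)=-20.2784° <0 so +360° → 339.7216° ≈ 339.7°
Leg 5: φ1=0.2393876, φ2=0.2549088, Δφ=0.0155212, Δλ=0.3577628 rad; a=sin²(Δφ/2)+cosφ1·cosφ2·sin²(Δλ/2)=0.0298222983; c=2·atan2(√a, √(1-a))=0.347122816; dist=6371·c=2211.519 ≈ 2211.5 km; running total=36342.9 km
Leg 5 bearing: y=sinΔλ·cosφ2=0.33886399, x=cosφ1·sinφ2-sinφ1·cosφ2·cosΔλ=0.03004851; θ=atan2(y, x)=84.9326° ≈ 84.9°

Leg 1: dist=16840.9 km, bearing=294.1°
Leg 2: dist=4663.6 km, bearing=307.8°
Leg 3: dist=7292.5 km, bearing=140.5°
Leg 4: dist=5334.4 km, bearing=339.7°
Leg 5: dist=2211.5 km, bearing=84.9°
Total: 36342.9 km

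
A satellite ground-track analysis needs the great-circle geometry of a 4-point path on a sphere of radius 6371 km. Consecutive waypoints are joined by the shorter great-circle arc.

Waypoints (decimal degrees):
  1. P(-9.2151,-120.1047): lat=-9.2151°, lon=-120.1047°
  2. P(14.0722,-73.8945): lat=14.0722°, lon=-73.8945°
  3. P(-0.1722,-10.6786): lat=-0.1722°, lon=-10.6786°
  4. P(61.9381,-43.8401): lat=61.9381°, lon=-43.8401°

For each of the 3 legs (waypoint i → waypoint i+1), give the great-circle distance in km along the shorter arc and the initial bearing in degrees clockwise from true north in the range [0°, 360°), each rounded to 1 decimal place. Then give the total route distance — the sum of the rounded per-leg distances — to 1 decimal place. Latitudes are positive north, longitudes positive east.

Leg 1: dist=5717.3 km, bearing=63.6°
Leg 2: dist=7130.6 km, bearing=97.2°
Leg 3: dist=7447.1 km, bearing=343.8°
Total: 20295.0 km

Leg 1: φ1=-0.1608338, φ2=0.2456062, Δφ=0.4064401, Δλ=0.8065201 rad; a=sin²(Δφ/2)+cosφ1·cosφ2·sin²(Δλ/2)=0.1881765702; c=2·atan2(√a, √(1-a))=0.897397000; dist=6371·c=5717.316 ≈ 5717.3 km; running total=5717.3 km
Leg 1 bearing: y=sinΔλ·cosφ2=0.70021979, x=cosφ1·sinφ2-sinφ1·cosφ2·cosΔλ=0.34750085; θ=atan2(y, x)=63.6060° ≈ 63.6°
Leg 2: φ1=0.2456062, φ2=-0.0030055, Δφ=-0.2486117, Δλ=1.1033256 rad; a=sin²(Δφ/2)+cosφ1·cosφ2·sin²(Δλ/2)=0.2818131316; c=2·atan2(√a, √(1-a))=1.119231842; dist=6371·c=7130.626 ≈ 7130.6 km; running total=12847.9 km
Leg 2 bearing: y=sinΔλ·cosφ2=0.89270687, x=cosφ1·sinφ2-sinφ1·cosφ2·cosΔλ=-0.11248288; θ=atan2(y, x)=97.1815° ≈ 97.2°
Leg 3: φ1=-0.0030055, φ2=1.0810238, Δφ=1.0840292, Δλ=-0.5787774 rad; a=sin²(Δφ/2)+cosφ1·cosφ2·sin²(Δλ/2)=0.3044229510; c=2·atan2(√a, √(1-a))=1.168911057; dist=6371·c=7447.132 ≈ 7447.1 km; running total=20295.0 km
Leg 3 bearing: y=sinΔλ·cosφ2=-0.25732297, x=cosφ1·sinφ2-sinφ1·cosφ2·cosΔλ=0.88361947; θ=atan2(y, x)=-16.2363° <0 so +360° → 343.7637° ≈ 343.8°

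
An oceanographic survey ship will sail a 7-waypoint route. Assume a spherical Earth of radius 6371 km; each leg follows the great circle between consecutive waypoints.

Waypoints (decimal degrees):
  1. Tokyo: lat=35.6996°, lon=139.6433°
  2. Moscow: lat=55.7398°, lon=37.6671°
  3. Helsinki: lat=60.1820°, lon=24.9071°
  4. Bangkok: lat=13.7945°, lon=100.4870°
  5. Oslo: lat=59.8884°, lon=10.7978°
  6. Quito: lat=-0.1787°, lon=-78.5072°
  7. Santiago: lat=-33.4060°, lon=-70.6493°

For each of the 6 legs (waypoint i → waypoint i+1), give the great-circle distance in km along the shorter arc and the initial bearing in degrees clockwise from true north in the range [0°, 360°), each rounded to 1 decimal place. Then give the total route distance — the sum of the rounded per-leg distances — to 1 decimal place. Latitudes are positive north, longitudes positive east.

Leg 1: φ1=0.6230756, φ2=0.9728430, Δφ=0.3497675, Δλ=-1.7798204 rad; a=sin²(Δφ/2)+cosφ1·cosφ2·sin²(Δλ/2)=0.3062892275; c=2·atan2(√a, √(1-a))=1.172963267; dist=6371·c=7472.949 ≈ 7472.9 km; running total=7472.9 km
Leg 1 bearing: y=sinΔλ·cosφ2=-0.55069879, x=cosφ1·sinφ2-sinφ1·cosφ2·cosΔλ=0.73934795; θ=atan2(y, x)=-36.6804° <0 so +360° → 323.3196° ≈ 323.3°
Leg 2: φ1=0.9728430, φ2=1.0503741, Δφ=0.0775310, Δλ=-0.2227040 rad; a=sin²(Δφ/2)+cosφ1·cosφ2·sin²(Δλ/2)=0.0049585678; c=2·atan2(√a, √(1-a))=0.140950848; dist=6371·c=897.998 ≈ 898.0 km; running total=8370.9 km
Leg 2 bearing: y=sinΔλ·cosφ2=-0.10982568, x=cosφ1·sinφ2-sinφ1·cosφ2·cosΔλ=0.08760275; θ=atan2(y, x)=-51.4223° <0 so +360° → 308.5777° ≈ 308.6°
Leg 3: φ1=1.0503741, φ2=0.2407594, Δφ=-0.8096146, Δλ=1.3191181 rad; a=sin²(Δφ/2)+cosφ1·cosφ2·sin²(Δλ/2)=0.3364347406; c=2·atan2(√a, √(1-a))=1.237530909; dist=6371·c=7884.309 ≈ 7884.3 km; running total=16255.2 km
Leg 3 bearing: y=sinΔλ·cosφ2=0.94056170, x=cosφ1·sinφ2-sinφ1·cosφ2·cosΔλ=-0.09126507; θ=atan2(y, x)=95.5422° ≈ 95.5°
Leg 4: φ1=0.2407594, φ2=1.0452498, Δφ=0.8044903, Δλ=-1.5653718 rad; a=sin²(Δφ/2)+cosφ1·cosφ2·sin²(Δλ/2)=0.3955472128; c=2·atan2(√a, √(1-a))=1.360340619; dist=6371·c=8666.730 ≈ 8666.7 km; running total=24921.9 km
Leg 4 bearing: y=sinΔλ·cosφ2=-0.50167850, x=cosφ1·sinφ2-sinφ1·cosφ2·cosΔλ=0.83945050; θ=atan2(y, x)=-30.8637° <0 so +360° → 329.1363° ≈ 329.1°
Leg 5: φ1=1.0452498, φ2=-0.0031189, Δφ=-1.0483687, Δλ=-1.5586663 rad; a=sin²(Δφ/2)+cosφ1·cosφ2·sin²(Δλ/2)=0.4983063562; c=2·atan2(√a, √(1-a))=1.567409033; dist=6371·c=9985.963 ≈ 9986.0 km; running total=34907.9 km
Leg 5 bearing: y=sinΔλ·cosφ2=-0.99992157, x=cosφ1·sinφ2-sinφ1·cosφ2·cosΔλ=-0.01205749; θ=atan2(y, x)=-90.6909° <0 so +360° → 269.3091° ≈ 269.3°
Leg 6: φ1=-0.0031189, φ2=-0.5830447, Δφ=-0.5799258, Δλ=0.1371462 rad; a=sin²(Δφ/2)+cosφ1·cosφ2·sin²(Δλ/2)=0.0856675834; c=2·atan2(√a, √(1-a))=0.594078183; dist=6371·c=3784.872 ≈ 3784.9 km; running total=38692.8 km
Leg 6 bearing: y=sinΔλ·cosφ2=0.11412976, x=cosφ1·sinφ2-sinφ1·cosφ2·cosΔλ=-0.54798631; θ=atan2(y, x)=168.2351° ≈ 168.2°

Leg 1: dist=7472.9 km, bearing=323.3°
Leg 2: dist=898.0 km, bearing=308.6°
Leg 3: dist=7884.3 km, bearing=95.5°
Leg 4: dist=8666.7 km, bearing=329.1°
Leg 5: dist=9986.0 km, bearing=269.3°
Leg 6: dist=3784.9 km, bearing=168.2°
Total: 38692.8 km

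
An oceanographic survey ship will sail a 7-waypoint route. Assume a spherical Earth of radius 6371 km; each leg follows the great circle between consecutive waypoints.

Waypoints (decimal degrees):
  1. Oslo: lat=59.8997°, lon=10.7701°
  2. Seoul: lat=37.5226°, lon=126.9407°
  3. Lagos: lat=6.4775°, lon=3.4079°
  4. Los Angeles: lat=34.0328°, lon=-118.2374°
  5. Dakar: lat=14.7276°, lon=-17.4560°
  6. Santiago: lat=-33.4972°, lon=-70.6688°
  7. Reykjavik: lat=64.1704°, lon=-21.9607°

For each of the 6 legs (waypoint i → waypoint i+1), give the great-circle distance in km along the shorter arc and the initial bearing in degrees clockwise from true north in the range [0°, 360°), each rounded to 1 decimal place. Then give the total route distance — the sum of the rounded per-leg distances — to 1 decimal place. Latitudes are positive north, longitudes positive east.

Leg 1: dist=7719.2 km, bearing=49.5°
Leg 2: dist=12399.0 km, bearing=297.1°
Leg 3: dist=12414.5 km, bearing=310.6°
Leg 4: dist=10056.3 km, bearing=71.8°
Leg 5: dist=7779.2 km, bearing=225.3°
Leg 6: dist=11663.5 km, bearing=19.8°
Total: 62031.7 km

Leg 1: φ1=1.0454470, φ2=0.6548929, Δφ=-0.3905541, Δλ=2.0275595 rad; a=sin²(Δφ/2)+cosφ1·cosφ2·sin²(Δλ/2)=0.3242447892; c=2·atan2(√a, √(1-a))=1.211612330; dist=6371·c=7719.182 ≈ 7719.2 km; running total=7719.2 km
Leg 1 bearing: y=sinΔλ·cosφ2=0.71180700, x=cosφ1·sinφ2-sinφ1·cosφ2·cosΔλ=0.60808816; θ=atan2(y, x)=49.4931° ≈ 49.5°
Leg 2: φ1=0.6548929, φ2=0.1130537, Δφ=-0.5418392, Δλ=-2.1560541 rad; a=sin²(Δφ/2)+cosφ1·cosφ2·sin²(Δλ/2)=0.6833093019; c=2·atan2(√a, √(1-a))=1.946168274; dist=6371·c=12399.038 ≈ 12399.0 km; running total=20118.2 km
Leg 2 bearing: y=sinΔλ·cosφ2=-0.82824841, x=cosφ1·sinφ2-sinφ1·cosφ2·cosΔλ=0.42378695; θ=atan2(y, x)=-62.9027° <0 so +360° → 297.0973° ≈ 297.1°
Leg 3: φ1=0.1130537, φ2=0.5939844, Δφ=0.4809307, Δλ=-2.1231110 rad; a=sin²(Δφ/2)+cosφ1·cosφ2·sin²(Δλ/2)=0.6844403599; c=2·atan2(√a, √(1-a))=1.948600855; dist=6371·c=12414.536 ≈ 12414.5 km; running total=32532.7 km
Leg 3 bearing: y=sinΔλ·cosφ2=-0.70549732, x=cosφ1·sinφ2-sinφ1·cosφ2·cosΔλ=0.60514507; θ=atan2(y, x)=-49.3784° <0 so +360° → 310.6216° ≈ 310.6°
Leg 4: φ1=0.5939844, φ2=0.2570451, Δφ=-0.3369393, Δλ=1.7589673 rad; a=sin²(Δφ/2)+cosφ1·cosφ2·sin²(Δλ/2)=0.5038239402; c=2·atan2(√a, √(1-a))=1.578444282; dist=6371·c=10056.269 ≈ 10056.3 km; running total=42589.0 km
Leg 4 bearing: y=sinΔλ·cosφ2=0.95007338, x=cosφ1·sinφ2-sinφ1·cosφ2·cosΔλ=0.31193282; θ=atan2(y, x)=71.8237° ≈ 71.8°
Leg 5: φ1=0.2570451, φ2=-0.5846364, Δφ=-0.8416815, Δλ=-0.9287386 rad; a=sin²(Δφ/2)+cosφ1·cosφ2·sin²(Δλ/2)=0.3286640015; c=2·atan2(√a, √(1-a))=1.221036701; dist=6371·c=7779.225 ≈ 7779.2 km; running total=50368.2 km
Leg 5 bearing: y=sinΔλ·cosφ2=-0.66785171, x=cosφ1·sinφ2-sinφ1·cosφ2·cosΔλ=-0.66071930; θ=atan2(y, x)=-134.6924° <0 so +360° → 225.3076° ≈ 225.3°
Leg 6: φ1=-0.5846364, φ2=1.1199848, Δφ=1.7046212, Δλ=0.8501167 rad; a=sin²(Δφ/2)+cosφ1·cosφ2·sin²(Δλ/2)=0.6284984232; c=2·atan2(√a, √(1-a))=1.830709711; dist=6371·c=11663.452 ≈ 11663.5 km; running total=62031.7 km
Leg 6 bearing: y=sinΔλ·cosφ2=0.32736355, x=cosφ1·sinφ2-sinφ1·cosφ2·cosΔλ=0.90927759; θ=atan2(y, x)=19.8002° ≈ 19.8°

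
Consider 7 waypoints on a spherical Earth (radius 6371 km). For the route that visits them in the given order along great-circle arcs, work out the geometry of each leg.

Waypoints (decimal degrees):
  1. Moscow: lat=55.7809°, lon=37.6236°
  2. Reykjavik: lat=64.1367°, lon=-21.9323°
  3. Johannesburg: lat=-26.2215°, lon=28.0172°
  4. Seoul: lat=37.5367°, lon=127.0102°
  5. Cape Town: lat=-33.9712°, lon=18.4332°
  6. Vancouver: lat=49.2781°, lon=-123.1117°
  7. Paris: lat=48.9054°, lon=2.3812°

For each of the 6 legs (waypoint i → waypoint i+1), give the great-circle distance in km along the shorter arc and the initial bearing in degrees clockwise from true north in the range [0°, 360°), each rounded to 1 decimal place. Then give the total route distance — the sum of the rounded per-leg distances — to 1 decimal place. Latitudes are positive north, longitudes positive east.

Leg 1: φ1=0.9735604, φ2=1.1193966, Δφ=0.1458362, Δλ=-1.0394465 rad; a=sin²(Δφ/2)+cosφ1·cosφ2·sin²(Δλ/2)=0.0658149768; c=2·atan2(√a, √(1-a))=0.518890273; dist=6371·c=3305.8499 ≈ 3305.8 km; running total=3305.8 km
Leg 1 bearing: y=sinΔλ·cosφ2=-0.37608044, x=cosφ1·sinφ2-sinφ1·cosφ2·cosΔλ=0.32325990; θ=atan2(y, x)=-49.3193° <0 so +360° → 310.6807° ≈ 310.7°
Leg 2: φ1=1.1193966, φ2=-0.4576515, Δφ=-1.5770481, Δλ=0.8717832 rad; a=sin²(Δφ/2)+cosφ1·cosφ2·sin²(Δλ/2)=0.5728886002; c=2·atan2(√a, √(1-a))=1.717094846; dist=6371·c=10939.611 ≈ 10939.6 km; running total=14245.4 km
Leg 2 bearing: y=sinΔλ·cosφ2=0.68670431, x=cosφ1·sinφ2-sinφ1·cosφ2·cosΔλ=-0.71217006; θ=atan2(y, x)=136.0429° ≈ 136.0°
Leg 3: φ1=-0.4576515, φ2=0.6551390, Δφ=1.1127905, Δλ=1.7277538 rad; a=sin²(Δφ/2)+cosφ1·cosφ2·sin²(Δλ/2)=0.6901983850; c=2·atan2(√a, √(1-a))=1.961021608; dist=6371·c=12493.669 ≈ 12493.7 km; running total=26739.1 km
Leg 3 bearing: y=sinΔλ·cosφ2=0.78321570, x=cosφ1·sinφ2-sinφ1·cosφ2·cosΔλ=0.49180430; θ=atan2(y, x)=57.8741° ≈ 57.9°
Leg 4: φ1=0.6551390, φ2=-0.5929093, Δφ=-1.2480483, Δλ=-1.8950261 rad; a=sin²(Δφ/2)+cosφ1·cosφ2·sin²(Δλ/2)=0.7749743790; c=2·atan2(√a, √(1-a))=2.153099210; dist=6371·c=13717.395 ≈ 13717.4 km; running total=40456.5 km
Leg 4 bearing: y=sinΔλ·cosφ2=-0.78610804, x=cosφ1·sinφ2-sinφ1·cosφ2·cosΔλ=-0.28211790; θ=atan2(y, x)=-109.7420° <0 so +360° → 250.2580° ≈ 250.3°
Leg 5: φ1=-0.5929093, φ2=0.8600651, Δφ=1.4529744, Δλ=-2.4704245 rad; a=sin²(Δφ/2)+cosφ1·cosφ2·sin²(Δλ/2)=0.9235861420; c=2·atan2(√a, √(1-a))=2.581436744; dist=6371·c=16446.333 ≈ 16446.3 km; running total=56902.8 km
Leg 5 bearing: y=sinΔλ·cosφ2=-0.40572093, x=cosφ1·sinφ2-sinφ1·cosφ2·cosΔλ=0.34305924; θ=atan2(y, x)=-49.7837° <0 so +360° → 310.2163° ≈ 310.2°
Leg 6: φ1=0.8600651, φ2=0.8535603, Δφ=-0.0065048, Δλ=2.1902643 rad; a=sin²(Δφ/2)+cosφ1·cosφ2·sin²(Δλ/2)=0.3389054723; c=2·atan2(√a, √(1-a))=1.242755385; dist=6371·c=7917.595 ≈ 7917.6 km; running total=64820.4 km
Leg 6 bearing: y=sinΔλ·cosφ2=0.53516886, x=cosφ1·sinφ2-sinφ1·cosφ2·cosΔλ=0.78088956; θ=atan2(y, x)=34.4241° ≈ 34.4°

Leg 1: dist=3305.8 km, bearing=310.7°
Leg 2: dist=10939.6 km, bearing=136.0°
Leg 3: dist=12493.7 km, bearing=57.9°
Leg 4: dist=13717.4 km, bearing=250.3°
Leg 5: dist=16446.3 km, bearing=310.2°
Leg 6: dist=7917.6 km, bearing=34.4°
Total: 64820.4 km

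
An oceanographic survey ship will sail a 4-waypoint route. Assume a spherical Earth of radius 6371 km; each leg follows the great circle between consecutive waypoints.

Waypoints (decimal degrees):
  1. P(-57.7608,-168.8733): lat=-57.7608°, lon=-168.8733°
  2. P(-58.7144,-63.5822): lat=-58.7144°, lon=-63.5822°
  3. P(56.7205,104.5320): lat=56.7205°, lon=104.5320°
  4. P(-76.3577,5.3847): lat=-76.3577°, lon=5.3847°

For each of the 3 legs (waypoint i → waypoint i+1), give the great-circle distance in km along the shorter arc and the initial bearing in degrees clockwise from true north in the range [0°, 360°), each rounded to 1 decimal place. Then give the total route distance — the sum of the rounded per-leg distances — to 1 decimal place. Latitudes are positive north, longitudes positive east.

Leg 1: dist=5501.4 km, bearing=138.8°
Leg 2: dist=19276.4 km, bearing=102.3°
Leg 3: dist=16279.8 km, bearing=204.9°
Total: 41057.6 km

Leg 1: φ1=-1.0081161, φ2=-1.0247596, Δφ=-0.0166435, Δλ=1.8376764 rad; a=sin²(Δφ/2)+cosφ1·cosφ2·sin²(Δλ/2)=0.1751110576; c=2·atan2(√a, √(1-a))=0.863504136; dist=6371·c=5501.385 ≈ 5501.4 km; running total=5501.4 km
Leg 1 bearing: y=sinΔλ·cosφ2=0.50092014, x=cosφ1·sinφ2-sinφ1·cosφ2·cosΔλ=-0.57172346; θ=atan2(y, x)=138.7765° ≈ 138.8°
Leg 2: φ1=-1.0247596, φ2=0.9899595, Δφ=2.0147191, Δλ=2.9341463 rad; a=sin²(Δφ/2)+cosφ1·cosφ2·sin²(Δλ/2)=0.9966425635; c=2·atan2(√a, √(1-a))=3.025640927; dist=6371·c=19276.358 ≈ 19276.4 km; running total=24777.8 km
Leg 2 bearing: y=sinΔλ·cosφ2=0.11301606, x=cosφ1·sinφ2-sinφ1·cosφ2·cosΔλ=-0.02473919; θ=atan2(y, x)=102.3473° ≈ 102.3°
Leg 3: φ1=0.9899595, φ2=-1.3326933, Δφ=-2.3226528, Δλ=-1.7304468 rad; a=sin²(Δφ/2)+cosφ1·cosφ2·sin²(Δλ/2)=0.9164961366; c=2·atan2(√a, √(1-a))=2.555290396; dist=6371·c=16279.755 ≈ 16279.8 km; running total=41057.6 km
Leg 3 bearing: y=sinΔλ·cosφ2=-0.23286017, x=cosφ1·sinφ2-sinφ1·cosφ2·cosΔλ=-0.50189642; θ=atan2(y, x)=-155.1106° <0 so +360° → 204.8894° ≈ 204.9°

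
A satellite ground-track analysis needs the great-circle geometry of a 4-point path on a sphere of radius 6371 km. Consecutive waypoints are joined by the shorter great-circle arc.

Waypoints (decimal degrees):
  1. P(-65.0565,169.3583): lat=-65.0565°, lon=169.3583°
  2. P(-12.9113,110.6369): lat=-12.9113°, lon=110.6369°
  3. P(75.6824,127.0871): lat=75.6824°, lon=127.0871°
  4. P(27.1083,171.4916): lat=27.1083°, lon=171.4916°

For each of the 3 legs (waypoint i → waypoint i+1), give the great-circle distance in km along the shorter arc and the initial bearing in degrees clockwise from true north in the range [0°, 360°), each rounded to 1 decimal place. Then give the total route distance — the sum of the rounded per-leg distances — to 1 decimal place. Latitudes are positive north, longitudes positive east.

Leg 1: φ1=-1.1354501, φ2=-0.2253447, Δφ=0.9101054, Δλ=-1.0248818 rad; a=sin²(Δφ/2)+cosφ1·cosφ2·sin²(Δλ/2)=0.2919880493; c=2·atan2(√a, √(1-a))=1.141727847; dist=6371·c=7273.948 ≈ 7273.9 km; running total=7273.9 km
Leg 1 bearing: y=sinΔλ·cosφ2=-0.83304475, x=cosφ1·sinφ2-sinφ1·cosφ2·cosΔλ=0.36463757; θ=atan2(y, x)=-66.3602° <0 so +360° → 293.6398° ≈ 293.6°
Leg 2: φ1=-0.2253447, φ2=1.3209071, Δφ=1.5462518, Δλ=0.2871102 rad; a=sin²(Δφ/2)+cosφ1·cosφ2·sin²(Δλ/2)=0.4926623753; c=2·atan2(√a, √(1-a))=1.556120550; dist=6371·c=9914.044 ≈ 9914.0 km; running total=17187.9 km
Leg 2 bearing: y=sinΔλ·cosφ2=0.07002993, x=cosφ1·sinφ2-sinφ1·cosφ2·cosΔλ=0.99743694; θ=atan2(y, x)=4.0161° ≈ 4.0°
Leg 3: φ1=1.3209071, φ2=0.4731291, Δφ=-0.8477780, Δλ=0.7750047 rad; a=sin²(Δφ/2)+cosφ1·cosφ2·sin²(Δλ/2)=0.2006072214; c=2·atan2(√a, √(1-a))=0.928812409; dist=6371·c=5917.464 ≈ 5917.5 km; running total=23105.4 km
Leg 3 bearing: y=sinΔλ·cosφ2=0.62285303, x=cosφ1·sinφ2-sinφ1·cosφ2·cosΔλ=-0.50349772; θ=atan2(y, x)=128.9511° ≈ 129.0°

Leg 1: dist=7273.9 km, bearing=293.6°
Leg 2: dist=9914.0 km, bearing=4.0°
Leg 3: dist=5917.5 km, bearing=129.0°
Total: 23105.4 km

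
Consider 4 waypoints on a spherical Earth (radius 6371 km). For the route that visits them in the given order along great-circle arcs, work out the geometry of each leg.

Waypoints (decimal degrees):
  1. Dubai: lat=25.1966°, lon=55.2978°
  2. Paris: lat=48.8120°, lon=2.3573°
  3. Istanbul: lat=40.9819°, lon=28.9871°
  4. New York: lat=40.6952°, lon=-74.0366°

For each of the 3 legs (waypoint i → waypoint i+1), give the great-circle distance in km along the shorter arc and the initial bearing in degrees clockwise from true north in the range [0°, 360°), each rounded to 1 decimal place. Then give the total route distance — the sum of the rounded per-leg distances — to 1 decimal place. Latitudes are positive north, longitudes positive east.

Leg 1: dist=5248.1 km, bearing=314.3°
Leg 2: dist=2256.3 km, bearing=102.7°
Leg 3: dist=8075.5 km, bearing=309.3°
Total: 15579.9 km

Leg 1: φ1=0.4397636, φ2=0.8519301, Δφ=0.4121665, Δλ=-0.9239860 rad; a=sin²(Δφ/2)+cosφ1·cosφ2·sin²(Δλ/2)=0.1602595079; c=2·atan2(√a, √(1-a))=0.823741326; dist=6371·c=5248.056 ≈ 5248.1 km; running total=5248.1 km
Leg 1 bearing: y=sinΔλ·cosφ2=-0.52551508, x=cosφ1·sinφ2-sinφ1·cosφ2·cosΔλ=0.51199559; θ=atan2(y, x)=-45.7466° <0 so +360° → 314.2534° ≈ 314.3°
Leg 2: φ1=0.8519301, φ2=0.7152691, Δφ=-0.1366610, Δλ=0.4647777 rad; a=sin²(Δφ/2)+cosφ1·cosφ2·sin²(Δλ/2)=0.0310296242; c=2·atan2(√a, √(1-a))=0.354152452; dist=6371·c=2256.305 ≈ 2256.3 km; running total=7504.4 km
Leg 2 bearing: y=sinΔλ·cosφ2=0.33837189, x=cosφ1·sinφ2-sinφ1·cosφ2·cosΔλ=-0.07597112; θ=atan2(y, x)=102.6542° ≈ 102.7°
Leg 3: φ1=0.7152691, φ2=0.7102652, Δφ=-0.0050039, Δλ=-1.7981028 rad; a=sin²(Δφ/2)+cosφ1·cosφ2·sin²(Δλ/2)=0.3506839600; c=2·atan2(√a, √(1-a))=1.267537320; dist=6371·c=8075.480 ≈ 8075.5 km; running total=15579.9 km
Leg 3 bearing: y=sinΔλ·cosφ2=-0.73868602, x=cosφ1·sinφ2-sinφ1·cosφ2·cosΔλ=0.60428623; θ=atan2(y, x)=-50.7149° <0 so +360° → 309.2851° ≈ 309.3°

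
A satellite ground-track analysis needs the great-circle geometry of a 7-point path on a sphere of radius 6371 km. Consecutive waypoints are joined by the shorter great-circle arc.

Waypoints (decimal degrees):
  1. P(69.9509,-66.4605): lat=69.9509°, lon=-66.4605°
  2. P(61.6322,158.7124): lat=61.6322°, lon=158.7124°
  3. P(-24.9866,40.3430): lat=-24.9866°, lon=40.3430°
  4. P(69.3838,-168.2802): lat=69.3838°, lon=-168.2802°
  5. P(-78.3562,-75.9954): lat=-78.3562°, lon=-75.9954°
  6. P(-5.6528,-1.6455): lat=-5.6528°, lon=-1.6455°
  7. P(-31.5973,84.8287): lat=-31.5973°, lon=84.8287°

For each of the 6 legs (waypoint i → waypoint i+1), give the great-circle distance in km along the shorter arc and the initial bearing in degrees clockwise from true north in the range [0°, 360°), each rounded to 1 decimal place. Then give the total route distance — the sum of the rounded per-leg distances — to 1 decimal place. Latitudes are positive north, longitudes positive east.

Leg 1: dist=4961.7 km, bearing=331.3°
Leg 2: dist=13920.7 km, bearing=282.6°
Leg 3: dist=14732.6 km, bearing=13.2°
Leg 4: dist=17441.8 km, bearing=149.1°
Leg 5: dist=9044.1 km, bearing=75.8°
Leg 6: dist=9345.5 km, bearing=121.3°
Total: 69446.4 km

Leg 1: φ1=1.2208735, φ2=1.0756848, Δφ=-0.1451887, Δλ=3.9300085 rad; a=sin²(Δφ/2)+cosφ1·cosφ2·sin²(Δλ/2)=0.1441189703; c=2·atan2(√a, √(1-a))=0.778792742; dist=6371·c=4961.689 ≈ 4961.7 km; running total=4961.7 km
Leg 1 bearing: y=sinΔλ·cosφ2=-0.33697980, x=cosφ1·sinφ2-sinφ1·cosφ2·cosΔλ=0.61631111; θ=atan2(y, x)=-28.6685° <0 so +360° → 331.3315° ≈ 331.3°
Leg 2: φ1=1.0756848, φ2=-0.4360984, Δφ=-1.5117833, Δλ=-2.0659358 rad; a=sin²(Δφ/2)+cosφ1·cosφ2·sin²(Δλ/2)=0.7881561365; c=2·atan2(√a, √(1-a))=2.185005325; dist=6371·c=13920.669 ≈ 13920.7 km; running total=18882.4 km
Leg 2 bearing: y=sinΔλ·cosφ2=-0.79754940, x=cosφ1·sinφ2-sinφ1·cosφ2·cosΔλ=0.17826698; θ=atan2(y, x)=-77.4004° <0 so +360° → 282.5996° ≈ 282.6°
Leg 3: φ1=-0.4360984, φ2=1.2109758, Δφ=1.6470742, Δλ=-3.6411617 rad; a=sin²(Δφ/2)+cosφ1·cosφ2·sin²(Δλ/2)=0.8377515367; c=2·atan2(√a, √(1-a))=2.312443082; dist=6371·c=14732.575 ≈ 14732.6 km; running total=33615.0 km
Leg 3 bearing: y=sinΔλ·cosφ2=0.16867558, x=cosφ1·sinφ2-sinφ1·cosφ2·cosΔλ=0.71780509; θ=atan2(y, x)=13.2239° ≈ 13.2°
Leg 4: φ1=1.2109758, φ2=-1.3675737, Δφ=-2.5785494, Δλ=1.6106736 rad; a=sin²(Δφ/2)+cosφ1·cosφ2·sin²(Δλ/2)=0.9597661176; c=2·atan2(√a, √(1-a))=2.737684953; dist=6371·c=17441.791 ≈ 17441.8 km; running total=51056.8 km
Leg 4 bearing: y=sinΔλ·cosφ2=0.20166625, x=cosφ1·sinφ2-sinφ1·cosφ2·cosΔλ=-0.33732950; θ=atan2(y, x)=149.1277° ≈ 149.1°
Leg 5: φ1=-1.3675737, φ2=-0.0986600, Δφ=1.2689137, Δλ=1.2976506 rad; a=sin²(Δφ/2)+cosφ1·cosφ2·sin²(Δλ/2)=0.4246733094; c=2·atan2(√a, √(1-a))=1.419567163; dist=6371·c=9044.062 ≈ 9044.1 km; running total=60100.9 km
Leg 5 bearing: y=sinΔλ·cosφ2=0.95824439, x=cosφ1·sinφ2-sinφ1·cosφ2·cosΔλ=0.24304578; θ=atan2(y, x)=75.7678° ≈ 75.8°
Leg 6: φ1=-0.0986600, φ2=-0.5514769, Δφ=-0.4528169, Δλ=1.5092595 rad; a=sin²(Δφ/2)+cosφ1·cosφ2·sin²(Δλ/2)=0.4481325298; c=2·atan2(√a, √(1-a))=1.466874432; dist=6371·c=9345.457 ≈ 9345.5 km; running total=69446.4 km
Leg 6 bearing: y=sinΔλ·cosφ2=0.85013944, x=cosφ1·sinφ2-sinφ1·cosφ2·cosΔλ=-0.51623832; θ=atan2(y, x)=121.2678° ≈ 121.3°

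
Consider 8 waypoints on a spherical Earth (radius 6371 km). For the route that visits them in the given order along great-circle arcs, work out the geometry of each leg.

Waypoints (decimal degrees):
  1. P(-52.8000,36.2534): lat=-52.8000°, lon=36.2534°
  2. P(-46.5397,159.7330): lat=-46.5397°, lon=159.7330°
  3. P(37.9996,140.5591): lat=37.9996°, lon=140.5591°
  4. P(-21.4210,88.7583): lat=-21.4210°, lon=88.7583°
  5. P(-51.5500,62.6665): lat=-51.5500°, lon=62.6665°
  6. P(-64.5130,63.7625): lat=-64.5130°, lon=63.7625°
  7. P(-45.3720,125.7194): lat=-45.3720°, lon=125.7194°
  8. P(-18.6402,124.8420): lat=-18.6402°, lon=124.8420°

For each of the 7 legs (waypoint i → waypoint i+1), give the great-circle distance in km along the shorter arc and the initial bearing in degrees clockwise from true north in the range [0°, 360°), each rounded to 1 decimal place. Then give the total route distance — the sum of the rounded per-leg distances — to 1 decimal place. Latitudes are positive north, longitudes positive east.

Leg 1: dist=7738.0 km, bearing=142.3°
Leg 2: dist=9592.5 km, bearing=345.0°
Leg 3: dist=8536.9 km, bearing=228.7°
Leg 4: dist=4036.6 km, bearing=207.5°
Leg 5: dist=1442.8 km, bearing=177.9°
Leg 6: dist=4261.2 km, bearing=90.7°
Leg 7: dist=2973.5 km, bearing=358.2°
Total: 38581.5 km

Leg 1: φ1=-0.9215338, φ2=-0.8122710, Δφ=0.1092628, Δλ=2.1551256 rad; a=sin²(Δφ/2)+cosφ1·cosφ2·sin²(Δλ/2)=0.3256254590; c=2·atan2(√a, √(1-a))=1.214560272; dist=6371·c=7737.963 ≈ 7738.0 km; running total=7738.0 km
Leg 1 bearing: y=sinΔλ·cosφ2=0.57372500, x=cosφ1·sinφ2-sinφ1·cosφ2·cosΔλ=-0.74108954; θ=atan2(y, x)=142.2542° ≈ 142.3°
Leg 2: φ1=-0.8122710, φ2=0.6632181, Δφ=1.4754891, Δλ=-0.3346477 rad; a=sin²(Δφ/2)+cosφ1·cosφ2·sin²(Δλ/2)=0.4674529874; c=2·atan2(√a, √(1-a))=1.505656244; dist=6371·c=9592.536 ≈ 9592.5 km; running total=17330.5 km
Leg 2 bearing: y=sinΔλ·cosφ2=-0.25881284, x=cosφ1·sinφ2-sinφ1·cosφ2·cosΔλ=0.96373164; θ=atan2(y, x)=-15.0323° <0 so +360° → 344.9677° ≈ 345.0°
Leg 3: φ1=0.6632181, φ2=-0.3738670, Δφ=-1.0370851, Δλ=-0.9040945 rad; a=sin²(Δφ/2)+cosφ1·cosφ2·sin²(Δλ/2)=0.3856021600; c=2·atan2(√a, √(1-a))=1.339955960; dist=6371·c=8536.859 ≈ 8536.9 km; running total=25867.4 km
Leg 3 bearing: y=sinΔλ·cosφ2=-0.73157952, x=cosφ1·sinφ2-sinφ1·cosφ2·cosΔλ=-0.64221798; θ=atan2(y, x)=-131.2783° <0 so +360° → 228.7217° ≈ 228.7°
Leg 4: φ1=-0.3738670, φ2=-0.8997172, Δφ=-0.5258503, Δλ=-0.4553878 rad; a=sin²(Δφ/2)+cosφ1·cosφ2·sin²(Δλ/2)=0.0970477670; c=2·atan2(√a, √(1-a))=0.633594747; dist=6371·c=4036.632 ≈ 4036.6 km; running total=29904.0 km
Leg 4 bearing: y=sinΔλ·cosφ2=-0.27348809, x=cosφ1·sinφ2-sinφ1·cosφ2·cosΔλ=-0.52509262; θ=atan2(y, x)=-152.4878° <0 so +360° → 207.5122° ≈ 207.5°
Leg 5: φ1=-0.8997172, φ2=-1.1259643, Δφ=-0.2262470, Δλ=0.0191288 rad; a=sin²(Δφ/2)+cosφ1·cosφ2·sin²(Δλ/2)=0.0127669124; c=2·atan2(√a, √(1-a))=0.226465156; dist=6371·c=1442.810 ≈ 1442.8 km; running total=31346.8 km
Leg 5 bearing: y=sinΔλ·cosφ2=0.00823074, x=cosφ1·sinφ2-sinφ1·cosφ2·cosΔλ=-0.22438344; θ=atan2(y, x)=177.8992° ≈ 177.9°
Leg 6: φ1=-1.1259643, φ2=-0.7918908, Δφ=0.3340735, Δλ=1.0813519 rad; a=sin²(Δφ/2)+cosφ1·cosφ2·sin²(Δλ/2)=0.1077292452; c=2·atan2(√a, √(1-a))=0.668839956; dist=6371·c=4261.179 ≈ 4261.2 km; running total=35608.0 km
Leg 6 bearing: y=sinΔλ·cosφ2=0.62002324, x=cosφ1·sinφ2-sinφ1·cosφ2·cosΔλ=-0.00811187; θ=atan2(y, x)=90.7496° ≈ 90.7°
Leg 7: φ1=-0.7918908, φ2=-0.3253329, Δφ=0.4665579, Δλ=-0.0153135 rad; a=sin²(Δφ/2)+cosφ1·cosφ2·sin²(Δλ/2)=0.0534780876; c=2·atan2(√a, √(1-a))=0.466731405; dist=6371·c=2973.546 ≈ 2973.5 km; running total=38581.5 km
Leg 7 bearing: y=sinΔλ·cosφ2=-0.01450967, x=cosφ1·sinφ2-sinφ1·cosφ2·cosΔλ=0.44973570; θ=atan2(y, x)=-1.8479° <0 so +360° → 358.1521° ≈ 358.2°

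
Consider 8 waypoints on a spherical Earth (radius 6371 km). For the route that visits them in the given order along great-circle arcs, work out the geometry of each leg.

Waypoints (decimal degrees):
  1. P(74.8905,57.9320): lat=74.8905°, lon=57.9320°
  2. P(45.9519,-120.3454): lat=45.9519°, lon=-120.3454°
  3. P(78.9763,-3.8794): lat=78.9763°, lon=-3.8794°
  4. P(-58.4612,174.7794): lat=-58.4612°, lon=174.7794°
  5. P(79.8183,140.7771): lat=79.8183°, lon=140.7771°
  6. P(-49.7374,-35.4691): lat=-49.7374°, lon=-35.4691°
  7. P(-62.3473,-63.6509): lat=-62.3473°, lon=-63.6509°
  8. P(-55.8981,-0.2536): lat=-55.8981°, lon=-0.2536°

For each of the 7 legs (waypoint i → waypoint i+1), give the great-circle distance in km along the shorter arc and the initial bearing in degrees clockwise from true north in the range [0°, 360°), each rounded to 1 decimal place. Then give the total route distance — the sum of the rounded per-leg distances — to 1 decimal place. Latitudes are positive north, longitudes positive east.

Leg 1: dist=6577.4 km, bearing=358.6°
Leg 2: dist=5530.9 km, bearing=13.0°
Leg 3: dist=17733.4 km, bearing=2.0°
Leg 4: dist=15529.4 km, bearing=351.2°
Leg 5: dist=16667.1 km, bearing=355.2°
Leg 6: dist=2212.2 km, bearing=220.1°
Leg 7: dist=3534.9 km, bearing=107.9°
Total: 67785.3 km

Leg 1: φ1=1.3070858, φ2=0.8020120, Δφ=-0.5050739, Δλ=-3.1115276 rad; a=sin²(Δφ/2)+cosφ1·cosφ2·sin²(Δλ/2)=0.2436198634; c=2·atan2(√a, √(1-a))=1.032399503; dist=6371·c=6577.417 ≈ 6577.4 km; running total=6577.4 km
Leg 1 bearing: y=sinΔλ·cosφ2=-0.02089993, x=cosφ1·sinφ2-sinφ1·cosφ2·cosΔλ=0.85827740; θ=atan2(y, x)=-1.3949° <0 so +360° → 358.6051° ≈ 358.6°
Leg 2: φ1=0.8020120, φ2=1.3783965, Δφ=0.5763845, Δλ=2.0327152 rad; a=sin²(Δφ/2)+cosφ1·cosφ2·sin²(Δλ/2)=0.1768774704; c=2·atan2(√a, √(1-a))=0.868142652; dist=6371·c=5530.937 ≈ 5530.9 km; running total=12108.3 km
Leg 2 bearing: y=sinΔλ·cosφ2=0.17117549, x=cosφ1·sinφ2-sinφ1·cosφ2·cosΔλ=0.74368426; θ=atan2(y, x)=12.9621° ≈ 13.0°
Leg 3: φ1=1.3783965, φ2=-1.0203404, Δφ=-2.3987369, Δλ=3.1181843 rad; a=sin²(Δφ/2)+cosφ1·cosφ2·sin²(Δλ/2)=0.9682762298; c=2·atan2(√a, √(1-a))=2.783458431; dist=6371·c=17733.414 ≈ 17733.4 km; running total=29841.7 km
Leg 3 bearing: y=sinΔλ·cosφ2=0.01224323, x=cosφ1·sinφ2-sinφ1·cosφ2·cosΔλ=0.35031356; θ=atan2(y, x)=2.0016° ≈ 2.0°
Leg 4: φ1=-1.0203404, φ2=1.3930921, Δφ=2.4134326, Δλ=-0.5934521 rad; a=sin²(Δφ/2)+cosφ1·cosφ2·sin²(Δλ/2)=0.8811050599; c=2·atan2(√a, √(1-a))=2.437516824; dist=6371·c=15529.420 ≈ 15529.4 km; running total=45371.1 km
Leg 4 bearing: y=sinΔλ·cosφ2=-0.09885463, x=cosφ1·sinφ2-sinφ1·cosφ2·cosΔλ=0.63973705; θ=atan2(y, x)=-8.7841° <0 so +360° → 351.2159° ≈ 351.2°
Leg 5: φ1=1.3930921, φ2=-0.8680814, Δφ=-2.2611735, Δλ=-3.0760765 rad; a=sin²(Δφ/2)+cosφ1·cosφ2·sin²(Δλ/2)=0.9325367257; c=2·atan2(√a, √(1-a))=2.616093101; dist=6371·c=16667.129 ≈ 16667.1 km; running total=62038.2 km
Leg 5 bearing: y=sinΔλ·cosφ2=-0.04231228, x=cosφ1·sinφ2-sinφ1·cosφ2·cosΔλ=0.49985757; θ=atan2(y, x)=-4.8385° <0 so +360° → 355.1615° ≈ 355.2°
Leg 6: φ1=-0.8680814, φ2=-1.0881657, Δφ=-0.2200843, Δλ=-0.4918652 rad; a=sin²(Δφ/2)+cosφ1·cosφ2·sin²(Δλ/2)=0.0298395477; c=2·atan2(√a, √(1-a))=0.347224211; dist=6371·c=2212.165 ≈ 2212.2 km; running total=64250.4 km
Leg 6 bearing: y=sinΔλ·cosφ2=-0.21918605, x=cosφ1·sinφ2-sinφ1·cosφ2·cosΔλ=-0.26029612; θ=atan2(y, x)=-139.9005° <0 so +360° → 220.0995° ≈ 220.1°
Leg 7: φ1=-1.0881657, φ2=-0.9756059, Δφ=0.1125598, Δλ=1.1064916 rad; a=sin²(Δφ/2)+cosφ1·cosφ2·sin²(Δλ/2)=0.0750083038; c=2·atan2(√a, √(1-a))=0.554842559; dist=6371·c=3534.902 ≈ 3534.9 km; running total=67785.3 km
Leg 7 bearing: y=sinΔλ·cosφ2=0.50131045, x=cosφ1·sinφ2-sinφ1·cosφ2·cosΔλ=-0.16191375; θ=atan2(y, x)=107.8995° ≈ 107.9°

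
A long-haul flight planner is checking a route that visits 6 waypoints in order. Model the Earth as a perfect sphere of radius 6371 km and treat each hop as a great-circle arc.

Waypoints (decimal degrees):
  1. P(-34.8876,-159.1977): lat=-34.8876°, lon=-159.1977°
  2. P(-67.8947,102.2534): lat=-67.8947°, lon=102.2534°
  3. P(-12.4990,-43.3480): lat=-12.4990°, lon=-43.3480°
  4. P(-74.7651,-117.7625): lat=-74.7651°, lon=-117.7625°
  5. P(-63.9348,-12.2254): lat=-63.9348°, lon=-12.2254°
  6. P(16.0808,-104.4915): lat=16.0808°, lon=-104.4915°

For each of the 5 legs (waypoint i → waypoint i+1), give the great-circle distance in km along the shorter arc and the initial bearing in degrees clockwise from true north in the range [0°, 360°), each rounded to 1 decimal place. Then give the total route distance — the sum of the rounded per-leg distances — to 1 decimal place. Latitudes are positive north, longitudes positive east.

Leg 1: φ1=-0.6089035, φ2=-1.1849861, Δφ=-0.5760826, Δλ=4.5631825 rad; a=sin²(Δφ/2)+cosφ1·cosφ2·sin²(Δλ/2)=0.2579804404; c=2·atan2(√a, √(1-a))=1.065531584; dist=6371·c=6788.502 ≈ 6788.5 km; running total=6788.5 km
Leg 1 bearing: y=sinΔλ·cosφ2=-0.37212892, x=cosφ1·sinφ2-sinφ1·cosφ2·cosΔλ=-0.79197613; θ=atan2(y, x)=-154.8324° <0 so +360° → 205.1676° ≈ 205.2°
Leg 2: φ1=-1.1849861, φ2=-0.2181487, Δφ=0.9668374, Δλ=-2.5412238 rad; a=sin²(Δφ/2)+cosφ1·cosφ2·sin²(Δλ/2)=0.5513152235; c=2·atan2(√a, √(1-a))=1.673607801; dist=6371·c=10662.555 ≈ 10662.6 km; running total=17451.1 km
Leg 2 bearing: y=sinΔλ·cosφ2=-0.55155748, x=cosφ1·sinφ2-sinφ1·cosφ2·cosΔλ=-0.82779909; θ=atan2(y, x)=-146.3247° <0 so +360° → 213.6753° ≈ 213.7°
Leg 3: φ1=-0.2181487, φ2=-1.3048972, Δφ=-1.0867485, Δλ=-1.2987780 rad; a=sin²(Δφ/2)+cosφ1·cosφ2·sin²(Δλ/2)=0.3611273272; c=2·atan2(√a, √(1-a))=1.289350014; dist=6371·c=8214.449 ≈ 8214.4 km; running total=25665.5 km
Leg 3 bearing: y=sinΔλ·cosφ2=-0.25311479, x=cosφ1·sinφ2-sinφ1·cosφ2·cosΔλ=-0.92670946; θ=atan2(y, x)=-164.7233° <0 so +360° → 195.2767° ≈ 195.3°
Leg 4: φ1=-1.3048972, φ2=-1.1158728, Δφ=0.1890244, Δλ=1.8419699 rad; a=sin²(Δφ/2)+cosφ1·cosφ2·sin²(Δλ/2)=0.0821012769; c=2·atan2(√a, √(1-a))=0.581212700; dist=6371·c=3702.906 ≈ 3702.9 km; running total=29368.4 km
Leg 4 bearing: y=sinΔλ·cosφ2=0.42333698, x=cosφ1·sinφ2-sinφ1·cosφ2·cosΔλ=-0.34961183; θ=atan2(y, x)=129.5515° ≈ 129.6°
Leg 5: φ1=-1.1158728, φ2=0.2806629, Δφ=1.3965357, Δλ=-1.6103472 rad; a=sin²(Δφ/2)+cosφ1·cosφ2·sin²(Δλ/2)=0.6327575566; c=2·atan2(√a, √(1-a))=1.839534500; dist=6371·c=11719.674 ≈ 11719.7 km; running total=41088.1 km
Leg 5 bearing: y=sinΔλ·cosφ2=-0.96012059, x=cosφ1·sinφ2-sinφ1·cosφ2·cosΔλ=0.08757951; θ=atan2(y, x)=-84.7881° <0 so +360° → 275.2119° ≈ 275.2°

Leg 1: dist=6788.5 km, bearing=205.2°
Leg 2: dist=10662.6 km, bearing=213.7°
Leg 3: dist=8214.4 km, bearing=195.3°
Leg 4: dist=3702.9 km, bearing=129.6°
Leg 5: dist=11719.7 km, bearing=275.2°
Total: 41088.1 km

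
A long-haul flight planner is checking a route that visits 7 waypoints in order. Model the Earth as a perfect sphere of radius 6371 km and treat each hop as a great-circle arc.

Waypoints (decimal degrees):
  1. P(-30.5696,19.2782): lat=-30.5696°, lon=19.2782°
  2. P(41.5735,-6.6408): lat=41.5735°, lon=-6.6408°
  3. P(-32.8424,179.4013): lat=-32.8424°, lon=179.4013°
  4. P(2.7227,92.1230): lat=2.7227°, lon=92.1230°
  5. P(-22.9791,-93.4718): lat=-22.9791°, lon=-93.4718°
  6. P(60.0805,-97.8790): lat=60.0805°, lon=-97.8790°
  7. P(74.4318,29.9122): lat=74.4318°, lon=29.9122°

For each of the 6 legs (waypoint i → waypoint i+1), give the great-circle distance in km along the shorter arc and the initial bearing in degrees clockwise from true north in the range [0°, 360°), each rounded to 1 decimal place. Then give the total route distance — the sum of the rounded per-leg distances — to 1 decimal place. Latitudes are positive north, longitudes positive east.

Leg 1: dist=8451.3 km, bearing=340.3°
Leg 2: dist=18907.3 km, bearing=329.3°
Leg 3: dist=9917.8 km, bearing=273.8°
Leg 4: dist=17683.4 km, bearing=165.5°
Leg 5: dist=9244.5 km, bearing=357.8°
Leg 6: dist=4576.6 km, bearing=18.8°
Total: 68780.9 km

Leg 1: φ1=-0.5335402, φ2=0.7255945, Δφ=1.2591346, Δλ=-0.4523719 rad; a=sin²(Δφ/2)+cosφ1·cosφ2·sin²(Δλ/2)=0.3790751091; c=2·atan2(√a, √(1-a))=1.326524552; dist=6371·c=8451.288 ≈ 8451.3 km; running total=8451.3 km
Leg 1 bearing: y=sinΔλ·cosφ2=-0.32699678, x=cosφ1·sinφ2-sinφ1·cosφ2·cosΔλ=0.91355448; θ=atan2(y, x)=-19.6943° <0 so +360° → 340.3057° ≈ 340.3°
Leg 2: φ1=0.7255945, φ2=-0.5732080, Δφ=-1.2988025, Δλ=3.2470472 rad; a=sin²(Δφ/2)+cosφ1·cosφ2·sin²(Δλ/2)=0.9924600145; c=2·atan2(√a, √(1-a))=2.967707490; dist=6371·c=18907.264 ≈ 18907.3 km; running total=27358.6 km
Leg 2 bearing: y=sinΔλ·cosφ2=-0.08843514, x=cosφ1·sinφ2-sinφ1·cosφ2·cosΔλ=0.14870024; θ=atan2(y, x)=-30.7408° <0 so +360° → 329.2592° ≈ 329.3°
Leg 3: φ1=-0.5732080, φ2=0.0475201, Δφ=0.6207281, Δλ=-1.5232937 rad; a=sin²(Δφ/2)+cosφ1·cosφ2·sin²(Δλ/2)=0.4929559237; c=2·atan2(√a, √(1-a))=1.556707708; dist=6371·c=9917.785 ≈ 9917.8 km; running total=37276.4 km
Leg 3 bearing: y=sinΔλ·cosφ2=-0.99774437, x=cosφ1·sinφ2-sinφ1·cosφ2·cosΔλ=0.06563305; θ=atan2(y, x)=-86.2364° <0 so +360° → 273.7636° ≈ 273.8°
Leg 4: φ1=0.0475201, φ2=-0.4010610, Δφ=-0.4485810, Δλ=-3.2392403 rad; a=sin²(Δφ/2)+cosφ1·cosφ2·sin²(Δλ/2)=0.9668859439; c=2·atan2(√a, √(1-a))=2.775608142; dist=6371·c=17683.399 ≈ 17683.4 km; running total=54959.8 km
Leg 4 bearing: y=sinΔλ·cosφ2=0.08975628, x=cosφ1·sinφ2-sinφ1·cosφ2·cosΔλ=-0.34643018; θ=atan2(y, x)=165.4747° ≈ 165.5°
Leg 5: φ1=-0.4010610, φ2=1.0486025, Δφ=1.4496635, Δλ=-0.0769202 rad; a=sin²(Δφ/2)+cosφ1·cosφ2·sin²(Δλ/2)=0.4402605003; c=2·atan2(√a, √(1-a))=1.451031221; dist=6371·c=9244.520 ≈ 9244.5 km; running total=64204.3 km
Leg 5 bearing: y=sinΔλ·cosφ2=-0.03832862, x=cosφ1·sinφ2-sinφ1·cosφ2·cosΔλ=0.99209661; θ=atan2(y, x)=-2.2125° <0 so +360° → 357.7875° ≈ 357.8°
Leg 6: φ1=1.0486025, φ2=1.2990800, Δφ=0.2504774, Δλ=2.2303772 rad; a=sin²(Δφ/2)+cosφ1·cosφ2·sin²(Δλ/2)=0.1235514185; c=2·atan2(√a, √(1-a))=0.718343203; dist=6371·c=4576.565 ≈ 4576.6 km; running total=68780.9 km
Leg 6 bearing: y=sinΔλ·cosφ2=0.21209118, x=cosφ1·sinφ2-sinφ1·cosφ2·cosΔλ=0.62302744; θ=atan2(y, x)=18.7996° ≈ 18.8°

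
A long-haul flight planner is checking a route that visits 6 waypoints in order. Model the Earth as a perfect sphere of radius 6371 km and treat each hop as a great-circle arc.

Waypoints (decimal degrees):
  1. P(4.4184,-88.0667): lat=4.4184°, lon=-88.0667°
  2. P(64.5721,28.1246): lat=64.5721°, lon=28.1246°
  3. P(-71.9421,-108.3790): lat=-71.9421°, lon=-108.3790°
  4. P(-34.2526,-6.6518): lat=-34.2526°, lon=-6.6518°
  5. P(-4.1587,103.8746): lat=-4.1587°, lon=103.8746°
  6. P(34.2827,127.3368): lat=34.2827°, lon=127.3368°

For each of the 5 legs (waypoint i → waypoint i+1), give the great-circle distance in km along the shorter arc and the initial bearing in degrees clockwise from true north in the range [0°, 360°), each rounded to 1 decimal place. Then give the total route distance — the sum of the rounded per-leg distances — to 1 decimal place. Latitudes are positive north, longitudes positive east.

Leg 1: φ1=0.0771156, φ2=1.1269957, Δφ=1.0498801, Δλ=2.0279207 rad; a=sin²(Δφ/2)+cosφ1·cosφ2·sin²(Δλ/2)=0.5596868448; c=2·atan2(√a, √(1-a))=1.690455364; dist=6371·c=10769.891 ≈ 10769.9 km; running total=10769.9 km
Leg 1 bearing: y=sinΔλ·cosφ2=0.38528906, x=cosφ1·sinφ2-sinφ1·cosφ2·cosΔλ=0.91504222; θ=atan2(y, x)=22.8341° ≈ 22.8°
Leg 2: φ1=1.1269957, φ2=-1.2556265, Δφ=-2.3826223, Δλ=-2.3824373 rad; a=sin²(Δφ/2)+cosφ1·cosφ2·sin²(Δλ/2)=0.9775962196; c=2·atan2(√a, √(1-a))=2.841105592; dist=6371·c=18100.684 ≈ 18100.7 km; running total=28870.6 km
Leg 2 bearing: y=sinΔλ·cosφ2=-0.21336059, x=cosφ1·sinφ2-sinφ1·cosφ2·cosΔλ=-0.20514546; θ=atan2(y, x)=-133.8754° <0 so +360° → 226.1246° ≈ 226.1°
Leg 3: φ1=-1.2556265, φ2=-0.5978206, Δφ=0.6578059, Δλ=1.7754746 rad; a=sin²(Δφ/2)+cosφ1·cosφ2·sin²(Δλ/2)=0.2584788259; c=2·atan2(√a, √(1-a))=1.066670332; dist=6371·c=6795.757 ≈ 6795.8 km; running total=35666.4 km
Leg 3 bearing: y=sinΔλ·cosφ2=0.80931086, x=cosφ1·sinφ2-sinφ1·cosφ2·cosΔλ=-0.33419458; θ=atan2(y, x)=112.4376° ≈ 112.4°
Leg 4: φ1=-0.5978206, φ2=-0.0725830, Δφ=0.5252376, Δλ=1.9290496 rad; a=sin²(Δφ/2)+cosφ1·cosφ2·sin²(Δλ/2)=0.6241227738; c=2·atan2(√a, √(1-a))=1.821665014; dist=6371·c=11605.828 ≈ 11605.8 km; running total=47272.2 km
Leg 4 bearing: y=sinΔλ·cosφ2=0.93404490, x=cosφ1·sinφ2-sinφ1·cosφ2·cosΔλ=-0.25677669; θ=atan2(y, x)=105.3714° ≈ 105.4°
Leg 5: φ1=-0.0725830, φ2=0.5983460, Δφ=0.6709290, Δλ=0.4094926 rad; a=sin²(Δφ/2)+cosφ1·cosφ2·sin²(Δλ/2)=0.1424445696; c=2·atan2(√a, √(1-a))=0.774013636; dist=6371·c=4931.241 ≈ 4931.2 km; running total=52203.4 km
Leg 5 bearing: y=sinΔλ·cosφ2=0.32897378, x=cosφ1·sinφ2-sinφ1·cosφ2·cosΔλ=0.61675985; θ=atan2(y, x)=28.0750° ≈ 28.1°

Leg 1: dist=10769.9 km, bearing=22.8°
Leg 2: dist=18100.7 km, bearing=226.1°
Leg 3: dist=6795.8 km, bearing=112.4°
Leg 4: dist=11605.8 km, bearing=105.4°
Leg 5: dist=4931.2 km, bearing=28.1°
Total: 52203.4 km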